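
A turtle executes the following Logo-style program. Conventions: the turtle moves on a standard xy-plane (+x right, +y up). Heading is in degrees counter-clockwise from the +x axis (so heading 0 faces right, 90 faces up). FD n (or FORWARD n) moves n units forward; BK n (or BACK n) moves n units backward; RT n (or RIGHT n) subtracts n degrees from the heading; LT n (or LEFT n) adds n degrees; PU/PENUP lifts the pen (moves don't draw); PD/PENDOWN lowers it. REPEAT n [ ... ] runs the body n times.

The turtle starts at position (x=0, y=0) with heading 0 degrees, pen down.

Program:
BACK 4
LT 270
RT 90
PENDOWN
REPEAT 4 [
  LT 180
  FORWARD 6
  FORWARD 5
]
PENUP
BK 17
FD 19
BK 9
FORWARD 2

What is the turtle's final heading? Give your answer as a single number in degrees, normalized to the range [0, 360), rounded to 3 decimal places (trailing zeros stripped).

Answer: 180

Derivation:
Executing turtle program step by step:
Start: pos=(0,0), heading=0, pen down
BK 4: (0,0) -> (-4,0) [heading=0, draw]
LT 270: heading 0 -> 270
RT 90: heading 270 -> 180
PD: pen down
REPEAT 4 [
  -- iteration 1/4 --
  LT 180: heading 180 -> 0
  FD 6: (-4,0) -> (2,0) [heading=0, draw]
  FD 5: (2,0) -> (7,0) [heading=0, draw]
  -- iteration 2/4 --
  LT 180: heading 0 -> 180
  FD 6: (7,0) -> (1,0) [heading=180, draw]
  FD 5: (1,0) -> (-4,0) [heading=180, draw]
  -- iteration 3/4 --
  LT 180: heading 180 -> 0
  FD 6: (-4,0) -> (2,0) [heading=0, draw]
  FD 5: (2,0) -> (7,0) [heading=0, draw]
  -- iteration 4/4 --
  LT 180: heading 0 -> 180
  FD 6: (7,0) -> (1,0) [heading=180, draw]
  FD 5: (1,0) -> (-4,0) [heading=180, draw]
]
PU: pen up
BK 17: (-4,0) -> (13,0) [heading=180, move]
FD 19: (13,0) -> (-6,0) [heading=180, move]
BK 9: (-6,0) -> (3,0) [heading=180, move]
FD 2: (3,0) -> (1,0) [heading=180, move]
Final: pos=(1,0), heading=180, 9 segment(s) drawn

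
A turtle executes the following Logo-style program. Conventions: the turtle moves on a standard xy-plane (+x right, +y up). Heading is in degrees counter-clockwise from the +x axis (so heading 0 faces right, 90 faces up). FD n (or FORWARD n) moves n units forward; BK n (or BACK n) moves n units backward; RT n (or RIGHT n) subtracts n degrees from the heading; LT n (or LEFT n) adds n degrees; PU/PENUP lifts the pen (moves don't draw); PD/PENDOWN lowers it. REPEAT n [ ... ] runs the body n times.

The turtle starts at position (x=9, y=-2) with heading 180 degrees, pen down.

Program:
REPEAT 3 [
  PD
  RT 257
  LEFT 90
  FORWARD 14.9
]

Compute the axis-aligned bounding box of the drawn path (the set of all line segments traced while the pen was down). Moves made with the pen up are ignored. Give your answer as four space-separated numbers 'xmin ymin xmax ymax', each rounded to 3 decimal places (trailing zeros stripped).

Executing turtle program step by step:
Start: pos=(9,-2), heading=180, pen down
REPEAT 3 [
  -- iteration 1/3 --
  PD: pen down
  RT 257: heading 180 -> 283
  LT 90: heading 283 -> 13
  FD 14.9: (9,-2) -> (23.518,1.352) [heading=13, draw]
  -- iteration 2/3 --
  PD: pen down
  RT 257: heading 13 -> 116
  LT 90: heading 116 -> 206
  FD 14.9: (23.518,1.352) -> (10.126,-5.18) [heading=206, draw]
  -- iteration 3/3 --
  PD: pen down
  RT 257: heading 206 -> 309
  LT 90: heading 309 -> 39
  FD 14.9: (10.126,-5.18) -> (21.706,4.197) [heading=39, draw]
]
Final: pos=(21.706,4.197), heading=39, 3 segment(s) drawn

Segment endpoints: x in {9, 10.126, 21.706, 23.518}, y in {-5.18, -2, 1.352, 4.197}
xmin=9, ymin=-5.18, xmax=23.518, ymax=4.197

Answer: 9 -5.18 23.518 4.197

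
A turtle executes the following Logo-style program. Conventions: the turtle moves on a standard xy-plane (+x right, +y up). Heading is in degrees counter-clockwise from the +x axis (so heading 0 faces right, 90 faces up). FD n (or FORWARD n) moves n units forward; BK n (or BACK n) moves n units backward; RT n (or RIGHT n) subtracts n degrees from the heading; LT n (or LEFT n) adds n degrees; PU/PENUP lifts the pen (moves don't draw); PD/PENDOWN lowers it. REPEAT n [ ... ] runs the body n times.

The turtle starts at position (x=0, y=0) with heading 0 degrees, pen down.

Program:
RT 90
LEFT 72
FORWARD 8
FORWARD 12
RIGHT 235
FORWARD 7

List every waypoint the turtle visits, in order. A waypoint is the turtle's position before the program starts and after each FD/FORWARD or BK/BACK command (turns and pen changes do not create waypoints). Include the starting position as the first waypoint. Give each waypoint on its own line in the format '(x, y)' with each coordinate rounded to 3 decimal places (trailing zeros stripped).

Executing turtle program step by step:
Start: pos=(0,0), heading=0, pen down
RT 90: heading 0 -> 270
LT 72: heading 270 -> 342
FD 8: (0,0) -> (7.608,-2.472) [heading=342, draw]
FD 12: (7.608,-2.472) -> (19.021,-6.18) [heading=342, draw]
RT 235: heading 342 -> 107
FD 7: (19.021,-6.18) -> (16.975,0.514) [heading=107, draw]
Final: pos=(16.975,0.514), heading=107, 3 segment(s) drawn
Waypoints (4 total):
(0, 0)
(7.608, -2.472)
(19.021, -6.18)
(16.975, 0.514)

Answer: (0, 0)
(7.608, -2.472)
(19.021, -6.18)
(16.975, 0.514)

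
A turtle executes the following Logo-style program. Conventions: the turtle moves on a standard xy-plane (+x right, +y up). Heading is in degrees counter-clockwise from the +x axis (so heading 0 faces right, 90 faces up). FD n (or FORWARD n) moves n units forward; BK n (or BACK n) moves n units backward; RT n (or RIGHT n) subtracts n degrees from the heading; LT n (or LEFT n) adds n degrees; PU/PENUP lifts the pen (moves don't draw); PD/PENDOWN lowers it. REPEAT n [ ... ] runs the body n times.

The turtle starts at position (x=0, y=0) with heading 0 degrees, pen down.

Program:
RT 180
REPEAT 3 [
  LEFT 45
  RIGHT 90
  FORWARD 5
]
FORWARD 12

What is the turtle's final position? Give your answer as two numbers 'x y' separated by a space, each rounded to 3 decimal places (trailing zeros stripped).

Executing turtle program step by step:
Start: pos=(0,0), heading=0, pen down
RT 180: heading 0 -> 180
REPEAT 3 [
  -- iteration 1/3 --
  LT 45: heading 180 -> 225
  RT 90: heading 225 -> 135
  FD 5: (0,0) -> (-3.536,3.536) [heading=135, draw]
  -- iteration 2/3 --
  LT 45: heading 135 -> 180
  RT 90: heading 180 -> 90
  FD 5: (-3.536,3.536) -> (-3.536,8.536) [heading=90, draw]
  -- iteration 3/3 --
  LT 45: heading 90 -> 135
  RT 90: heading 135 -> 45
  FD 5: (-3.536,8.536) -> (0,12.071) [heading=45, draw]
]
FD 12: (0,12.071) -> (8.485,20.556) [heading=45, draw]
Final: pos=(8.485,20.556), heading=45, 4 segment(s) drawn

Answer: 8.485 20.556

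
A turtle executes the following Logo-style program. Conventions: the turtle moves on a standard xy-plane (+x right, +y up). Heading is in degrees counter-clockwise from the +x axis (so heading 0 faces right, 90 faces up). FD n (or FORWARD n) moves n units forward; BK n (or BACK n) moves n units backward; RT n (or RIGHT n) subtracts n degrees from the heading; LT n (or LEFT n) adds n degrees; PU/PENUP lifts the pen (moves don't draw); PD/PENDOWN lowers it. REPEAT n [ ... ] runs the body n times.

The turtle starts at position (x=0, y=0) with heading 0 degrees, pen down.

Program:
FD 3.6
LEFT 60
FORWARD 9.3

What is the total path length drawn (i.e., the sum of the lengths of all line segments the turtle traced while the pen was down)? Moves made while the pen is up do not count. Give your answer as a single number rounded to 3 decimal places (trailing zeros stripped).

Answer: 12.9

Derivation:
Executing turtle program step by step:
Start: pos=(0,0), heading=0, pen down
FD 3.6: (0,0) -> (3.6,0) [heading=0, draw]
LT 60: heading 0 -> 60
FD 9.3: (3.6,0) -> (8.25,8.054) [heading=60, draw]
Final: pos=(8.25,8.054), heading=60, 2 segment(s) drawn

Segment lengths:
  seg 1: (0,0) -> (3.6,0), length = 3.6
  seg 2: (3.6,0) -> (8.25,8.054), length = 9.3
Total = 12.9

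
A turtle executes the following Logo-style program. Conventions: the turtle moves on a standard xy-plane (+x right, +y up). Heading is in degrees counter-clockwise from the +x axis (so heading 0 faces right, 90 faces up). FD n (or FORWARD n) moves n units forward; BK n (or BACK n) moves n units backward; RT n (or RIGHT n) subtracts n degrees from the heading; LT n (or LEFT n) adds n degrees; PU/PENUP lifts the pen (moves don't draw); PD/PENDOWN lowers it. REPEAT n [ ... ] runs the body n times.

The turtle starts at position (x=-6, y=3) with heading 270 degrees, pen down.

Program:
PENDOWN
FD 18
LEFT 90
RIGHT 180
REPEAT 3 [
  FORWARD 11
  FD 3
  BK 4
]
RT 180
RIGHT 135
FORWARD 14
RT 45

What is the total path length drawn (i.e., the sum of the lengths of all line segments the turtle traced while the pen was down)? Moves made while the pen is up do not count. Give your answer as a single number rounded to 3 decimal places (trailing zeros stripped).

Executing turtle program step by step:
Start: pos=(-6,3), heading=270, pen down
PD: pen down
FD 18: (-6,3) -> (-6,-15) [heading=270, draw]
LT 90: heading 270 -> 0
RT 180: heading 0 -> 180
REPEAT 3 [
  -- iteration 1/3 --
  FD 11: (-6,-15) -> (-17,-15) [heading=180, draw]
  FD 3: (-17,-15) -> (-20,-15) [heading=180, draw]
  BK 4: (-20,-15) -> (-16,-15) [heading=180, draw]
  -- iteration 2/3 --
  FD 11: (-16,-15) -> (-27,-15) [heading=180, draw]
  FD 3: (-27,-15) -> (-30,-15) [heading=180, draw]
  BK 4: (-30,-15) -> (-26,-15) [heading=180, draw]
  -- iteration 3/3 --
  FD 11: (-26,-15) -> (-37,-15) [heading=180, draw]
  FD 3: (-37,-15) -> (-40,-15) [heading=180, draw]
  BK 4: (-40,-15) -> (-36,-15) [heading=180, draw]
]
RT 180: heading 180 -> 0
RT 135: heading 0 -> 225
FD 14: (-36,-15) -> (-45.899,-24.899) [heading=225, draw]
RT 45: heading 225 -> 180
Final: pos=(-45.899,-24.899), heading=180, 11 segment(s) drawn

Segment lengths:
  seg 1: (-6,3) -> (-6,-15), length = 18
  seg 2: (-6,-15) -> (-17,-15), length = 11
  seg 3: (-17,-15) -> (-20,-15), length = 3
  seg 4: (-20,-15) -> (-16,-15), length = 4
  seg 5: (-16,-15) -> (-27,-15), length = 11
  seg 6: (-27,-15) -> (-30,-15), length = 3
  seg 7: (-30,-15) -> (-26,-15), length = 4
  seg 8: (-26,-15) -> (-37,-15), length = 11
  seg 9: (-37,-15) -> (-40,-15), length = 3
  seg 10: (-40,-15) -> (-36,-15), length = 4
  seg 11: (-36,-15) -> (-45.899,-24.899), length = 14
Total = 86

Answer: 86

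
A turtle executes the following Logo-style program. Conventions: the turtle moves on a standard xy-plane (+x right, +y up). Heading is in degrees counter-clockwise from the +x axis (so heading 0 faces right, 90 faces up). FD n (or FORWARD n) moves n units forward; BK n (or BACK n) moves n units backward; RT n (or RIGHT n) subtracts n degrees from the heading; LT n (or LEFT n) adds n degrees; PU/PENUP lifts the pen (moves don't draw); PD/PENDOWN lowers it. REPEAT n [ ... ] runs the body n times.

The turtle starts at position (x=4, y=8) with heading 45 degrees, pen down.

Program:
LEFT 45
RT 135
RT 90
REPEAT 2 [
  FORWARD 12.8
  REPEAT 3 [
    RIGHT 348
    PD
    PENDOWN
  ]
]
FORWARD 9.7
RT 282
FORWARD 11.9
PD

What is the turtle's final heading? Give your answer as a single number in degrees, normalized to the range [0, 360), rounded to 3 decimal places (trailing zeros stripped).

Answer: 15

Derivation:
Executing turtle program step by step:
Start: pos=(4,8), heading=45, pen down
LT 45: heading 45 -> 90
RT 135: heading 90 -> 315
RT 90: heading 315 -> 225
REPEAT 2 [
  -- iteration 1/2 --
  FD 12.8: (4,8) -> (-5.051,-1.051) [heading=225, draw]
  REPEAT 3 [
    -- iteration 1/3 --
    RT 348: heading 225 -> 237
    PD: pen down
    PD: pen down
    -- iteration 2/3 --
    RT 348: heading 237 -> 249
    PD: pen down
    PD: pen down
    -- iteration 3/3 --
    RT 348: heading 249 -> 261
    PD: pen down
    PD: pen down
  ]
  -- iteration 2/2 --
  FD 12.8: (-5.051,-1.051) -> (-7.053,-13.693) [heading=261, draw]
  REPEAT 3 [
    -- iteration 1/3 --
    RT 348: heading 261 -> 273
    PD: pen down
    PD: pen down
    -- iteration 2/3 --
    RT 348: heading 273 -> 285
    PD: pen down
    PD: pen down
    -- iteration 3/3 --
    RT 348: heading 285 -> 297
    PD: pen down
    PD: pen down
  ]
]
FD 9.7: (-7.053,-13.693) -> (-2.65,-22.336) [heading=297, draw]
RT 282: heading 297 -> 15
FD 11.9: (-2.65,-22.336) -> (8.845,-19.256) [heading=15, draw]
PD: pen down
Final: pos=(8.845,-19.256), heading=15, 4 segment(s) drawn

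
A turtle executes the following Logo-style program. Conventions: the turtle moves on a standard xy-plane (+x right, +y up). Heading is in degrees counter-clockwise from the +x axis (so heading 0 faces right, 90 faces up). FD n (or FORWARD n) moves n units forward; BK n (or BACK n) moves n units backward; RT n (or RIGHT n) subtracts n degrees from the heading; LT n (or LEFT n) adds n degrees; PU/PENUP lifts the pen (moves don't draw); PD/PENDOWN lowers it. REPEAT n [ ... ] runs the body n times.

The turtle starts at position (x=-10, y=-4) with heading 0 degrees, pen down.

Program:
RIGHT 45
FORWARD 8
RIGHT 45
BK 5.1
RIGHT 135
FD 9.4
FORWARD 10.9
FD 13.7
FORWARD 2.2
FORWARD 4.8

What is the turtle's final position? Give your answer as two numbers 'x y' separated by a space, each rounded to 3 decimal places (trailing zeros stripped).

Executing turtle program step by step:
Start: pos=(-10,-4), heading=0, pen down
RT 45: heading 0 -> 315
FD 8: (-10,-4) -> (-4.343,-9.657) [heading=315, draw]
RT 45: heading 315 -> 270
BK 5.1: (-4.343,-9.657) -> (-4.343,-4.557) [heading=270, draw]
RT 135: heading 270 -> 135
FD 9.4: (-4.343,-4.557) -> (-10.99,2.09) [heading=135, draw]
FD 10.9: (-10.99,2.09) -> (-18.697,9.797) [heading=135, draw]
FD 13.7: (-18.697,9.797) -> (-28.385,19.485) [heading=135, draw]
FD 2.2: (-28.385,19.485) -> (-29.94,21.04) [heading=135, draw]
FD 4.8: (-29.94,21.04) -> (-33.335,24.435) [heading=135, draw]
Final: pos=(-33.335,24.435), heading=135, 7 segment(s) drawn

Answer: -33.335 24.435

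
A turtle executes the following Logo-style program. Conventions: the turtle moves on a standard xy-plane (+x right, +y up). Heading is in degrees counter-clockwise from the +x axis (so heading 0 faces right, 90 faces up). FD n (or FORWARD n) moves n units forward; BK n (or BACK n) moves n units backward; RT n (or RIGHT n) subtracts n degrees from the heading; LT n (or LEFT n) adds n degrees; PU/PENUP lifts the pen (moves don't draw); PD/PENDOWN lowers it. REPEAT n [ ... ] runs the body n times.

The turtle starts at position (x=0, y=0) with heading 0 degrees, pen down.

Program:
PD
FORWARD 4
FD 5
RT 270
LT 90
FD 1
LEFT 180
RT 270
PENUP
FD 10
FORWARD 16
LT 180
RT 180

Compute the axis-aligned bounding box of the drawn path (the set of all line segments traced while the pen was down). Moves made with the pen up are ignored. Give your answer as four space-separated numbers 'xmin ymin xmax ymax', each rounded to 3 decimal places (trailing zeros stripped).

Answer: 0 0 9 0

Derivation:
Executing turtle program step by step:
Start: pos=(0,0), heading=0, pen down
PD: pen down
FD 4: (0,0) -> (4,0) [heading=0, draw]
FD 5: (4,0) -> (9,0) [heading=0, draw]
RT 270: heading 0 -> 90
LT 90: heading 90 -> 180
FD 1: (9,0) -> (8,0) [heading=180, draw]
LT 180: heading 180 -> 0
RT 270: heading 0 -> 90
PU: pen up
FD 10: (8,0) -> (8,10) [heading=90, move]
FD 16: (8,10) -> (8,26) [heading=90, move]
LT 180: heading 90 -> 270
RT 180: heading 270 -> 90
Final: pos=(8,26), heading=90, 3 segment(s) drawn

Segment endpoints: x in {0, 4, 8, 9}, y in {0, 0}
xmin=0, ymin=0, xmax=9, ymax=0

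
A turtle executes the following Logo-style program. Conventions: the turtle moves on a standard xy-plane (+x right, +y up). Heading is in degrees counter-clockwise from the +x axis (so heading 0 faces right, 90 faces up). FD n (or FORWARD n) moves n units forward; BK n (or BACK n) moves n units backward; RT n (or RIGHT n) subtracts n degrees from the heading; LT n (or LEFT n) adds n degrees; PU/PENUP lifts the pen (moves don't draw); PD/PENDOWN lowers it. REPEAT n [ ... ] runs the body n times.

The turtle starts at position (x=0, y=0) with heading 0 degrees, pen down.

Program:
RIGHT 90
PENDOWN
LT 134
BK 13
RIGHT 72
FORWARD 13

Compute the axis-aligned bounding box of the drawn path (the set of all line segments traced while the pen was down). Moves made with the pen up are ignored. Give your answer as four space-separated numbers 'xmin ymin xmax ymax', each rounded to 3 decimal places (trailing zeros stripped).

Executing turtle program step by step:
Start: pos=(0,0), heading=0, pen down
RT 90: heading 0 -> 270
PD: pen down
LT 134: heading 270 -> 44
BK 13: (0,0) -> (-9.351,-9.031) [heading=44, draw]
RT 72: heading 44 -> 332
FD 13: (-9.351,-9.031) -> (2.127,-15.134) [heading=332, draw]
Final: pos=(2.127,-15.134), heading=332, 2 segment(s) drawn

Segment endpoints: x in {-9.351, 0, 2.127}, y in {-15.134, -9.031, 0}
xmin=-9.351, ymin=-15.134, xmax=2.127, ymax=0

Answer: -9.351 -15.134 2.127 0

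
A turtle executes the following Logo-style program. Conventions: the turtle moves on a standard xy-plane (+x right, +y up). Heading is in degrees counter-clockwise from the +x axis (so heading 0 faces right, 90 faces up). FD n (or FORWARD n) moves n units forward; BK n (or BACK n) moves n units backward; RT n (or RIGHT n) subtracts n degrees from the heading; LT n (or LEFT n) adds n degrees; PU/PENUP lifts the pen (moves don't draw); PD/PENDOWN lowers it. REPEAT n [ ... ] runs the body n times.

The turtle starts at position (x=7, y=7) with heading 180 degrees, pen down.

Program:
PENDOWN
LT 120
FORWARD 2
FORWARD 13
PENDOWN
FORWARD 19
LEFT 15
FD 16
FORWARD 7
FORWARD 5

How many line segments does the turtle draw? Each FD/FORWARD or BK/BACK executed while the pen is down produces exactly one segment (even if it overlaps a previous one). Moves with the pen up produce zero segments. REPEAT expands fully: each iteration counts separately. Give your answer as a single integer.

Executing turtle program step by step:
Start: pos=(7,7), heading=180, pen down
PD: pen down
LT 120: heading 180 -> 300
FD 2: (7,7) -> (8,5.268) [heading=300, draw]
FD 13: (8,5.268) -> (14.5,-5.99) [heading=300, draw]
PD: pen down
FD 19: (14.5,-5.99) -> (24,-22.445) [heading=300, draw]
LT 15: heading 300 -> 315
FD 16: (24,-22.445) -> (35.314,-33.759) [heading=315, draw]
FD 7: (35.314,-33.759) -> (40.263,-38.708) [heading=315, draw]
FD 5: (40.263,-38.708) -> (43.799,-42.244) [heading=315, draw]
Final: pos=(43.799,-42.244), heading=315, 6 segment(s) drawn
Segments drawn: 6

Answer: 6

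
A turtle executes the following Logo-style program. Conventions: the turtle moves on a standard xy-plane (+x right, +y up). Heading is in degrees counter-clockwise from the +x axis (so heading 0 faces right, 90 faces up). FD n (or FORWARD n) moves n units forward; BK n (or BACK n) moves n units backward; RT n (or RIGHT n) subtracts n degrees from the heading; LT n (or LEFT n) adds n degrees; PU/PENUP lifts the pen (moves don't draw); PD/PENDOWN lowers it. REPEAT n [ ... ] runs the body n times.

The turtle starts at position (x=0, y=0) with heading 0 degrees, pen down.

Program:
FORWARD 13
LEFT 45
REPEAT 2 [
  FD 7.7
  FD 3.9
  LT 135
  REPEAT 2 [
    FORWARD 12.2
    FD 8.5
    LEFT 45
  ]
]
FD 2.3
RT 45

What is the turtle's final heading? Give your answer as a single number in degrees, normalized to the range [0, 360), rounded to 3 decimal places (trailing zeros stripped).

Answer: 90

Derivation:
Executing turtle program step by step:
Start: pos=(0,0), heading=0, pen down
FD 13: (0,0) -> (13,0) [heading=0, draw]
LT 45: heading 0 -> 45
REPEAT 2 [
  -- iteration 1/2 --
  FD 7.7: (13,0) -> (18.445,5.445) [heading=45, draw]
  FD 3.9: (18.445,5.445) -> (21.202,8.202) [heading=45, draw]
  LT 135: heading 45 -> 180
  REPEAT 2 [
    -- iteration 1/2 --
    FD 12.2: (21.202,8.202) -> (9.002,8.202) [heading=180, draw]
    FD 8.5: (9.002,8.202) -> (0.502,8.202) [heading=180, draw]
    LT 45: heading 180 -> 225
    -- iteration 2/2 --
    FD 12.2: (0.502,8.202) -> (-8.124,-0.424) [heading=225, draw]
    FD 8.5: (-8.124,-0.424) -> (-14.135,-6.435) [heading=225, draw]
    LT 45: heading 225 -> 270
  ]
  -- iteration 2/2 --
  FD 7.7: (-14.135,-6.435) -> (-14.135,-14.135) [heading=270, draw]
  FD 3.9: (-14.135,-14.135) -> (-14.135,-18.035) [heading=270, draw]
  LT 135: heading 270 -> 45
  REPEAT 2 [
    -- iteration 1/2 --
    FD 12.2: (-14.135,-18.035) -> (-5.508,-9.408) [heading=45, draw]
    FD 8.5: (-5.508,-9.408) -> (0.502,-3.398) [heading=45, draw]
    LT 45: heading 45 -> 90
    -- iteration 2/2 --
    FD 12.2: (0.502,-3.398) -> (0.502,8.802) [heading=90, draw]
    FD 8.5: (0.502,8.802) -> (0.502,17.302) [heading=90, draw]
    LT 45: heading 90 -> 135
  ]
]
FD 2.3: (0.502,17.302) -> (-1.124,18.929) [heading=135, draw]
RT 45: heading 135 -> 90
Final: pos=(-1.124,18.929), heading=90, 14 segment(s) drawn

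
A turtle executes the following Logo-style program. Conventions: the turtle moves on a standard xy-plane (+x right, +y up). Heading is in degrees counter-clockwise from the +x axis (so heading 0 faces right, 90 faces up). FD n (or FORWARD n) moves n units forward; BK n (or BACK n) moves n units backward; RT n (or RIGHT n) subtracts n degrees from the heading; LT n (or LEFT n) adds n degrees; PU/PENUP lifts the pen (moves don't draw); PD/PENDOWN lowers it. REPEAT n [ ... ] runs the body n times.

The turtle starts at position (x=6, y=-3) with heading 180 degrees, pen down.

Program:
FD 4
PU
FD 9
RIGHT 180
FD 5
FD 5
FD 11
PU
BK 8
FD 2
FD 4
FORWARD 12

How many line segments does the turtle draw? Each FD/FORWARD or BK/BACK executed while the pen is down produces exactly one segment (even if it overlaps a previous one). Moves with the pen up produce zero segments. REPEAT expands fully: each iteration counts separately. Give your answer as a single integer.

Answer: 1

Derivation:
Executing turtle program step by step:
Start: pos=(6,-3), heading=180, pen down
FD 4: (6,-3) -> (2,-3) [heading=180, draw]
PU: pen up
FD 9: (2,-3) -> (-7,-3) [heading=180, move]
RT 180: heading 180 -> 0
FD 5: (-7,-3) -> (-2,-3) [heading=0, move]
FD 5: (-2,-3) -> (3,-3) [heading=0, move]
FD 11: (3,-3) -> (14,-3) [heading=0, move]
PU: pen up
BK 8: (14,-3) -> (6,-3) [heading=0, move]
FD 2: (6,-3) -> (8,-3) [heading=0, move]
FD 4: (8,-3) -> (12,-3) [heading=0, move]
FD 12: (12,-3) -> (24,-3) [heading=0, move]
Final: pos=(24,-3), heading=0, 1 segment(s) drawn
Segments drawn: 1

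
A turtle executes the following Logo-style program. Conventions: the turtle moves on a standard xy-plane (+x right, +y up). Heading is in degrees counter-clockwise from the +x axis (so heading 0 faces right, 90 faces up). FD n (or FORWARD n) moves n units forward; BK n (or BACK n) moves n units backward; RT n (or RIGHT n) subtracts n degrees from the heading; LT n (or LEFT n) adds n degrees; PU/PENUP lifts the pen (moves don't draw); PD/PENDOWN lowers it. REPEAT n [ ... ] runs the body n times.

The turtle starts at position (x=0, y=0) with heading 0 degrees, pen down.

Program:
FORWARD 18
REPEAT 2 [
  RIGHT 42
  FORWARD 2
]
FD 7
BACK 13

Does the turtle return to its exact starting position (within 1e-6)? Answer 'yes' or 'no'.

Answer: no

Derivation:
Executing turtle program step by step:
Start: pos=(0,0), heading=0, pen down
FD 18: (0,0) -> (18,0) [heading=0, draw]
REPEAT 2 [
  -- iteration 1/2 --
  RT 42: heading 0 -> 318
  FD 2: (18,0) -> (19.486,-1.338) [heading=318, draw]
  -- iteration 2/2 --
  RT 42: heading 318 -> 276
  FD 2: (19.486,-1.338) -> (19.695,-3.327) [heading=276, draw]
]
FD 7: (19.695,-3.327) -> (20.427,-10.289) [heading=276, draw]
BK 13: (20.427,-10.289) -> (19.068,2.64) [heading=276, draw]
Final: pos=(19.068,2.64), heading=276, 5 segment(s) drawn

Start position: (0, 0)
Final position: (19.068, 2.64)
Distance = 19.25; >= 1e-6 -> NOT closed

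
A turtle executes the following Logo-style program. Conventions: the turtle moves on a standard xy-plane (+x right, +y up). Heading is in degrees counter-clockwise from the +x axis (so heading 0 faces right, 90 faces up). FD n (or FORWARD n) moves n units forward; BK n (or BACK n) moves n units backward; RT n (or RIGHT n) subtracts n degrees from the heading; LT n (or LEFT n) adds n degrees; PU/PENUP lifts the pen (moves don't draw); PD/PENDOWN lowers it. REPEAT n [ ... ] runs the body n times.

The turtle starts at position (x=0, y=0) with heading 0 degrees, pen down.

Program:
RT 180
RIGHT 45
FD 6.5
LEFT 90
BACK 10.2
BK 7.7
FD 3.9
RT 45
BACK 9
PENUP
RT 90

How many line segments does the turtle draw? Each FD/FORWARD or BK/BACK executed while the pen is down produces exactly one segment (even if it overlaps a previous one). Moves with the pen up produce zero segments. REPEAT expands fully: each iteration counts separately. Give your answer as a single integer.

Executing turtle program step by step:
Start: pos=(0,0), heading=0, pen down
RT 180: heading 0 -> 180
RT 45: heading 180 -> 135
FD 6.5: (0,0) -> (-4.596,4.596) [heading=135, draw]
LT 90: heading 135 -> 225
BK 10.2: (-4.596,4.596) -> (2.616,11.809) [heading=225, draw]
BK 7.7: (2.616,11.809) -> (8.061,17.253) [heading=225, draw]
FD 3.9: (8.061,17.253) -> (5.303,14.496) [heading=225, draw]
RT 45: heading 225 -> 180
BK 9: (5.303,14.496) -> (14.303,14.496) [heading=180, draw]
PU: pen up
RT 90: heading 180 -> 90
Final: pos=(14.303,14.496), heading=90, 5 segment(s) drawn
Segments drawn: 5

Answer: 5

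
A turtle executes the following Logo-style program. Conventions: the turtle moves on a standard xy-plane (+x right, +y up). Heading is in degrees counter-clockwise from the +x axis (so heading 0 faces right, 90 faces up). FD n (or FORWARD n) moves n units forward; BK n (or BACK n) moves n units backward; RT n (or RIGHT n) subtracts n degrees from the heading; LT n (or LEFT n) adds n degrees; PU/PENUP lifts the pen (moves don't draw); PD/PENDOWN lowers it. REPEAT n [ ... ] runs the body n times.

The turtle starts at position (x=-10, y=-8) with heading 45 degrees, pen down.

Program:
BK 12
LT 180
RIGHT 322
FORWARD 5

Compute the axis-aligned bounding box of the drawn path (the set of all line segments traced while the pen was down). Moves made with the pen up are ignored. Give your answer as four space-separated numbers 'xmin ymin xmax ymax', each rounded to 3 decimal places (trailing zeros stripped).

Executing turtle program step by step:
Start: pos=(-10,-8), heading=45, pen down
BK 12: (-10,-8) -> (-18.485,-16.485) [heading=45, draw]
LT 180: heading 45 -> 225
RT 322: heading 225 -> 263
FD 5: (-18.485,-16.485) -> (-19.095,-21.448) [heading=263, draw]
Final: pos=(-19.095,-21.448), heading=263, 2 segment(s) drawn

Segment endpoints: x in {-19.095, -18.485, -10}, y in {-21.448, -16.485, -8}
xmin=-19.095, ymin=-21.448, xmax=-10, ymax=-8

Answer: -19.095 -21.448 -10 -8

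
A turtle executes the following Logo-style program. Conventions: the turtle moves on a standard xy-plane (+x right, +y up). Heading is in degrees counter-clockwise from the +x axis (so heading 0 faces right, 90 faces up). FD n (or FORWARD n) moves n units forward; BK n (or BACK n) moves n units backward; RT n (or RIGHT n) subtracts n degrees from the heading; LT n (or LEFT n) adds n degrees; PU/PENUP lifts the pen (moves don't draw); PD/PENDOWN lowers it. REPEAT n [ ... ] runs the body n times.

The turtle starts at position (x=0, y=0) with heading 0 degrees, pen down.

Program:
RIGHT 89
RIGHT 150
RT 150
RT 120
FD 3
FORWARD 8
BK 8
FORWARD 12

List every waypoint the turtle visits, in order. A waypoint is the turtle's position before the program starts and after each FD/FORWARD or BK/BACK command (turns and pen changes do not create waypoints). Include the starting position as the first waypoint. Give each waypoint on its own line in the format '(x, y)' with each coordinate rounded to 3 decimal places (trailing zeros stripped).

Executing turtle program step by step:
Start: pos=(0,0), heading=0, pen down
RT 89: heading 0 -> 271
RT 150: heading 271 -> 121
RT 150: heading 121 -> 331
RT 120: heading 331 -> 211
FD 3: (0,0) -> (-2.572,-1.545) [heading=211, draw]
FD 8: (-2.572,-1.545) -> (-9.429,-5.665) [heading=211, draw]
BK 8: (-9.429,-5.665) -> (-2.572,-1.545) [heading=211, draw]
FD 12: (-2.572,-1.545) -> (-12.858,-7.726) [heading=211, draw]
Final: pos=(-12.858,-7.726), heading=211, 4 segment(s) drawn
Waypoints (5 total):
(0, 0)
(-2.572, -1.545)
(-9.429, -5.665)
(-2.572, -1.545)
(-12.858, -7.726)

Answer: (0, 0)
(-2.572, -1.545)
(-9.429, -5.665)
(-2.572, -1.545)
(-12.858, -7.726)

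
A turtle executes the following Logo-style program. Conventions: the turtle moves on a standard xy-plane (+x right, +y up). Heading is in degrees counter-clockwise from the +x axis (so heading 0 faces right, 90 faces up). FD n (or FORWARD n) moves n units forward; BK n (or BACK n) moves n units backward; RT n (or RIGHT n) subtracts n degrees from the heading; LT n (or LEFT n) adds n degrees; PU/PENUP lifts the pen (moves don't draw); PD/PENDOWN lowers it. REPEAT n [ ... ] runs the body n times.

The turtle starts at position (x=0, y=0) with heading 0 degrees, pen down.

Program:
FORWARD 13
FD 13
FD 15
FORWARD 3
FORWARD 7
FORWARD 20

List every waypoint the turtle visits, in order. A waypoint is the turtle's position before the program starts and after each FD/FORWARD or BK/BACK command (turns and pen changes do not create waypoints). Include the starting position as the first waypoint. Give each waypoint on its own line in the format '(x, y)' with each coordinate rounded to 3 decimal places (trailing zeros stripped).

Executing turtle program step by step:
Start: pos=(0,0), heading=0, pen down
FD 13: (0,0) -> (13,0) [heading=0, draw]
FD 13: (13,0) -> (26,0) [heading=0, draw]
FD 15: (26,0) -> (41,0) [heading=0, draw]
FD 3: (41,0) -> (44,0) [heading=0, draw]
FD 7: (44,0) -> (51,0) [heading=0, draw]
FD 20: (51,0) -> (71,0) [heading=0, draw]
Final: pos=(71,0), heading=0, 6 segment(s) drawn
Waypoints (7 total):
(0, 0)
(13, 0)
(26, 0)
(41, 0)
(44, 0)
(51, 0)
(71, 0)

Answer: (0, 0)
(13, 0)
(26, 0)
(41, 0)
(44, 0)
(51, 0)
(71, 0)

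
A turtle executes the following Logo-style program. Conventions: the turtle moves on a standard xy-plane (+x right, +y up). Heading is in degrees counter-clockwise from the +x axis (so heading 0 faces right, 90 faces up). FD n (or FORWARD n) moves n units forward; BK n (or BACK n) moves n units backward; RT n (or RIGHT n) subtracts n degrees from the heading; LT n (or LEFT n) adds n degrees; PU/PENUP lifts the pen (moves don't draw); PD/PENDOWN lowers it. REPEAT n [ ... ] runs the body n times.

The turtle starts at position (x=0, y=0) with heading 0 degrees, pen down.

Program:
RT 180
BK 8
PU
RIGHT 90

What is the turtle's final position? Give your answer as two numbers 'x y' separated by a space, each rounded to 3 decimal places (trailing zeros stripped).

Executing turtle program step by step:
Start: pos=(0,0), heading=0, pen down
RT 180: heading 0 -> 180
BK 8: (0,0) -> (8,0) [heading=180, draw]
PU: pen up
RT 90: heading 180 -> 90
Final: pos=(8,0), heading=90, 1 segment(s) drawn

Answer: 8 0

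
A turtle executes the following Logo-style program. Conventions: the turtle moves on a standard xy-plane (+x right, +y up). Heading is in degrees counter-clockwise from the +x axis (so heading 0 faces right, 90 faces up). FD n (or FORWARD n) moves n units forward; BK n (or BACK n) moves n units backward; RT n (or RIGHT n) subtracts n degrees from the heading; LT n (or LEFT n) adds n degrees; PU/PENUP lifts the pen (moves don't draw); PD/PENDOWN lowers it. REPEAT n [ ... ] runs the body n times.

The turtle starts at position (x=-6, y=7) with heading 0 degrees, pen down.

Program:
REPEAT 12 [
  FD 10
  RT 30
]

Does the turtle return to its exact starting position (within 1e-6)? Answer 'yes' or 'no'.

Executing turtle program step by step:
Start: pos=(-6,7), heading=0, pen down
REPEAT 12 [
  -- iteration 1/12 --
  FD 10: (-6,7) -> (4,7) [heading=0, draw]
  RT 30: heading 0 -> 330
  -- iteration 2/12 --
  FD 10: (4,7) -> (12.66,2) [heading=330, draw]
  RT 30: heading 330 -> 300
  -- iteration 3/12 --
  FD 10: (12.66,2) -> (17.66,-6.66) [heading=300, draw]
  RT 30: heading 300 -> 270
  -- iteration 4/12 --
  FD 10: (17.66,-6.66) -> (17.66,-16.66) [heading=270, draw]
  RT 30: heading 270 -> 240
  -- iteration 5/12 --
  FD 10: (17.66,-16.66) -> (12.66,-25.321) [heading=240, draw]
  RT 30: heading 240 -> 210
  -- iteration 6/12 --
  FD 10: (12.66,-25.321) -> (4,-30.321) [heading=210, draw]
  RT 30: heading 210 -> 180
  -- iteration 7/12 --
  FD 10: (4,-30.321) -> (-6,-30.321) [heading=180, draw]
  RT 30: heading 180 -> 150
  -- iteration 8/12 --
  FD 10: (-6,-30.321) -> (-14.66,-25.321) [heading=150, draw]
  RT 30: heading 150 -> 120
  -- iteration 9/12 --
  FD 10: (-14.66,-25.321) -> (-19.66,-16.66) [heading=120, draw]
  RT 30: heading 120 -> 90
  -- iteration 10/12 --
  FD 10: (-19.66,-16.66) -> (-19.66,-6.66) [heading=90, draw]
  RT 30: heading 90 -> 60
  -- iteration 11/12 --
  FD 10: (-19.66,-6.66) -> (-14.66,2) [heading=60, draw]
  RT 30: heading 60 -> 30
  -- iteration 12/12 --
  FD 10: (-14.66,2) -> (-6,7) [heading=30, draw]
  RT 30: heading 30 -> 0
]
Final: pos=(-6,7), heading=0, 12 segment(s) drawn

Start position: (-6, 7)
Final position: (-6, 7)
Distance = 0; < 1e-6 -> CLOSED

Answer: yes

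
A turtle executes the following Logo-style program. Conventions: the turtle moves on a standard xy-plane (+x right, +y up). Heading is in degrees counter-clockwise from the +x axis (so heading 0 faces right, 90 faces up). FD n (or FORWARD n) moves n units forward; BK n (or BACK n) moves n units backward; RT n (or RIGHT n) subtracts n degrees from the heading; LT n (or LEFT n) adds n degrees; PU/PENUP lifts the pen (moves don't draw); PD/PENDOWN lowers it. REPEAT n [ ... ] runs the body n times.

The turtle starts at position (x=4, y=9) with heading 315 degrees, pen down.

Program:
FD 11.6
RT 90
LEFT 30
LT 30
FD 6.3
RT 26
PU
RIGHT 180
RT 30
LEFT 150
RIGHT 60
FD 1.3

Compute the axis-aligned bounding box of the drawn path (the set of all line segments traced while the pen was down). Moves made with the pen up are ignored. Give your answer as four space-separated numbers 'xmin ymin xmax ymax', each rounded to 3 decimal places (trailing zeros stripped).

Executing turtle program step by step:
Start: pos=(4,9), heading=315, pen down
FD 11.6: (4,9) -> (12.202,0.798) [heading=315, draw]
RT 90: heading 315 -> 225
LT 30: heading 225 -> 255
LT 30: heading 255 -> 285
FD 6.3: (12.202,0.798) -> (13.833,-5.288) [heading=285, draw]
RT 26: heading 285 -> 259
PU: pen up
RT 180: heading 259 -> 79
RT 30: heading 79 -> 49
LT 150: heading 49 -> 199
RT 60: heading 199 -> 139
FD 1.3: (13.833,-5.288) -> (12.852,-4.435) [heading=139, move]
Final: pos=(12.852,-4.435), heading=139, 2 segment(s) drawn

Segment endpoints: x in {4, 12.202, 13.833}, y in {-5.288, 0.798, 9}
xmin=4, ymin=-5.288, xmax=13.833, ymax=9

Answer: 4 -5.288 13.833 9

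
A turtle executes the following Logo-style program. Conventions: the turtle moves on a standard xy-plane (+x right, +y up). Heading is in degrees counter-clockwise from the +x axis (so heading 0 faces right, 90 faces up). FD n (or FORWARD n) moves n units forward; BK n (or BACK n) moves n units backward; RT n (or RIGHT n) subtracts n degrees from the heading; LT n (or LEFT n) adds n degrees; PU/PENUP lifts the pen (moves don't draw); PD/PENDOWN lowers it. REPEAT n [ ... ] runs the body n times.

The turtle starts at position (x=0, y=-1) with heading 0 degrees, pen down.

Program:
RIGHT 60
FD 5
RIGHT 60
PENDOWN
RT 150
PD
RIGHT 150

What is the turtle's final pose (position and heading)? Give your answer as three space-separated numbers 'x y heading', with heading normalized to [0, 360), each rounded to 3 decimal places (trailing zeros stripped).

Answer: 2.5 -5.33 300

Derivation:
Executing turtle program step by step:
Start: pos=(0,-1), heading=0, pen down
RT 60: heading 0 -> 300
FD 5: (0,-1) -> (2.5,-5.33) [heading=300, draw]
RT 60: heading 300 -> 240
PD: pen down
RT 150: heading 240 -> 90
PD: pen down
RT 150: heading 90 -> 300
Final: pos=(2.5,-5.33), heading=300, 1 segment(s) drawn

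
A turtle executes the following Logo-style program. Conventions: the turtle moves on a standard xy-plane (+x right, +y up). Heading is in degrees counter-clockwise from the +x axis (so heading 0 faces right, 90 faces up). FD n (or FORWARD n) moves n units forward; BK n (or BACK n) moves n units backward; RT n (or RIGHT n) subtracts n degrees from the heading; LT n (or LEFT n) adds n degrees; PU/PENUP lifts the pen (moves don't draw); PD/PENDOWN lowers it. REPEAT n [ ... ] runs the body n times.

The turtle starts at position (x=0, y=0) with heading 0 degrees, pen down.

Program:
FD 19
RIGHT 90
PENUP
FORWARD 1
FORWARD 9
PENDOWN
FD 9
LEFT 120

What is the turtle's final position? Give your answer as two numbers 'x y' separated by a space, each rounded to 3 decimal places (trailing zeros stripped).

Answer: 19 -19

Derivation:
Executing turtle program step by step:
Start: pos=(0,0), heading=0, pen down
FD 19: (0,0) -> (19,0) [heading=0, draw]
RT 90: heading 0 -> 270
PU: pen up
FD 1: (19,0) -> (19,-1) [heading=270, move]
FD 9: (19,-1) -> (19,-10) [heading=270, move]
PD: pen down
FD 9: (19,-10) -> (19,-19) [heading=270, draw]
LT 120: heading 270 -> 30
Final: pos=(19,-19), heading=30, 2 segment(s) drawn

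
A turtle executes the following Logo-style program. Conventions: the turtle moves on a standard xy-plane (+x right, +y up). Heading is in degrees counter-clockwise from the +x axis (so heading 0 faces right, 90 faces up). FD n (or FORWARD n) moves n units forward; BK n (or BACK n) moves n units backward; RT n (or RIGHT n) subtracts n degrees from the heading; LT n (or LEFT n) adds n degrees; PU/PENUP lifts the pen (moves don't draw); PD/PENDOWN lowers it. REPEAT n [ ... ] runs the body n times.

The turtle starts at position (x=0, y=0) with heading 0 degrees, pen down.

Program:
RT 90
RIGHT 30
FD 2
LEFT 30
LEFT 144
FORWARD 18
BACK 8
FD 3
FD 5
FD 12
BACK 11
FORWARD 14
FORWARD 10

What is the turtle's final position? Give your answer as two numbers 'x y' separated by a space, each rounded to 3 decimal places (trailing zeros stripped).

Executing turtle program step by step:
Start: pos=(0,0), heading=0, pen down
RT 90: heading 0 -> 270
RT 30: heading 270 -> 240
FD 2: (0,0) -> (-1,-1.732) [heading=240, draw]
LT 30: heading 240 -> 270
LT 144: heading 270 -> 54
FD 18: (-1,-1.732) -> (9.58,12.83) [heading=54, draw]
BK 8: (9.58,12.83) -> (4.878,6.358) [heading=54, draw]
FD 3: (4.878,6.358) -> (6.641,8.785) [heading=54, draw]
FD 5: (6.641,8.785) -> (9.58,12.83) [heading=54, draw]
FD 12: (9.58,12.83) -> (16.634,22.538) [heading=54, draw]
BK 11: (16.634,22.538) -> (10.168,13.639) [heading=54, draw]
FD 14: (10.168,13.639) -> (18.397,24.966) [heading=54, draw]
FD 10: (18.397,24.966) -> (24.275,33.056) [heading=54, draw]
Final: pos=(24.275,33.056), heading=54, 9 segment(s) drawn

Answer: 24.275 33.056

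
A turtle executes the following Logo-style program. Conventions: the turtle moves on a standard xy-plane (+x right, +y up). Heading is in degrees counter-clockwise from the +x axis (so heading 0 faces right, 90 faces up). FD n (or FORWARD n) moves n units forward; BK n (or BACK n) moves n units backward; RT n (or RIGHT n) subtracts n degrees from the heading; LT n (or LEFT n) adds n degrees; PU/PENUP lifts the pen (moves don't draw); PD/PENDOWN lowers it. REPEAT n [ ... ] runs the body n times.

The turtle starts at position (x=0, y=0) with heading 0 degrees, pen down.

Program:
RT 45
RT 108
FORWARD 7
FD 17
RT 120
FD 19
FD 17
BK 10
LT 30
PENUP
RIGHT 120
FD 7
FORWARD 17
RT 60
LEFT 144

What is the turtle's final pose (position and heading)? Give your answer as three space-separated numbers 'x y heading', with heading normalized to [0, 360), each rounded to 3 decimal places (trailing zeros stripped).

Executing turtle program step by step:
Start: pos=(0,0), heading=0, pen down
RT 45: heading 0 -> 315
RT 108: heading 315 -> 207
FD 7: (0,0) -> (-6.237,-3.178) [heading=207, draw]
FD 17: (-6.237,-3.178) -> (-21.384,-10.896) [heading=207, draw]
RT 120: heading 207 -> 87
FD 19: (-21.384,-10.896) -> (-20.39,8.078) [heading=87, draw]
FD 17: (-20.39,8.078) -> (-19.5,25.055) [heading=87, draw]
BK 10: (-19.5,25.055) -> (-20.023,15.069) [heading=87, draw]
LT 30: heading 87 -> 117
PU: pen up
RT 120: heading 117 -> 357
FD 7: (-20.023,15.069) -> (-13.033,14.702) [heading=357, move]
FD 17: (-13.033,14.702) -> (3.944,13.813) [heading=357, move]
RT 60: heading 357 -> 297
LT 144: heading 297 -> 81
Final: pos=(3.944,13.813), heading=81, 5 segment(s) drawn

Answer: 3.944 13.813 81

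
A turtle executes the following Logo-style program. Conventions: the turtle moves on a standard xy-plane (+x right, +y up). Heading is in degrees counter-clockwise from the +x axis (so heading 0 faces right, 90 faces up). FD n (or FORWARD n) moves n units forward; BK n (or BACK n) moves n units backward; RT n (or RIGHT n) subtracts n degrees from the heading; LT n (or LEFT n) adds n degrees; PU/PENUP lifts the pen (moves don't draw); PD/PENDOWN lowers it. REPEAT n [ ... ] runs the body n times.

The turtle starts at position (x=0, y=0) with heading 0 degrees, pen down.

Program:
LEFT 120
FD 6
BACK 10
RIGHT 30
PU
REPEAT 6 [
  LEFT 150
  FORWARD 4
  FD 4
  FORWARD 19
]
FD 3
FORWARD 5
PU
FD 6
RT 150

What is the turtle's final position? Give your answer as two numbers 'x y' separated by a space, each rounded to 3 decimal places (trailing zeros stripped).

Executing turtle program step by step:
Start: pos=(0,0), heading=0, pen down
LT 120: heading 0 -> 120
FD 6: (0,0) -> (-3,5.196) [heading=120, draw]
BK 10: (-3,5.196) -> (2,-3.464) [heading=120, draw]
RT 30: heading 120 -> 90
PU: pen up
REPEAT 6 [
  -- iteration 1/6 --
  LT 150: heading 90 -> 240
  FD 4: (2,-3.464) -> (0,-6.928) [heading=240, move]
  FD 4: (0,-6.928) -> (-2,-10.392) [heading=240, move]
  FD 19: (-2,-10.392) -> (-11.5,-26.847) [heading=240, move]
  -- iteration 2/6 --
  LT 150: heading 240 -> 30
  FD 4: (-11.5,-26.847) -> (-8.036,-24.847) [heading=30, move]
  FD 4: (-8.036,-24.847) -> (-4.572,-22.847) [heading=30, move]
  FD 19: (-4.572,-22.847) -> (11.883,-13.347) [heading=30, move]
  -- iteration 3/6 --
  LT 150: heading 30 -> 180
  FD 4: (11.883,-13.347) -> (7.883,-13.347) [heading=180, move]
  FD 4: (7.883,-13.347) -> (3.883,-13.347) [heading=180, move]
  FD 19: (3.883,-13.347) -> (-15.117,-13.347) [heading=180, move]
  -- iteration 4/6 --
  LT 150: heading 180 -> 330
  FD 4: (-15.117,-13.347) -> (-11.653,-15.347) [heading=330, move]
  FD 4: (-11.653,-15.347) -> (-8.189,-17.347) [heading=330, move]
  FD 19: (-8.189,-17.347) -> (8.265,-26.847) [heading=330, move]
  -- iteration 5/6 --
  LT 150: heading 330 -> 120
  FD 4: (8.265,-26.847) -> (6.265,-23.383) [heading=120, move]
  FD 4: (6.265,-23.383) -> (4.265,-19.919) [heading=120, move]
  FD 19: (4.265,-19.919) -> (-5.235,-3.464) [heading=120, move]
  -- iteration 6/6 --
  LT 150: heading 120 -> 270
  FD 4: (-5.235,-3.464) -> (-5.235,-7.464) [heading=270, move]
  FD 4: (-5.235,-7.464) -> (-5.235,-11.464) [heading=270, move]
  FD 19: (-5.235,-11.464) -> (-5.235,-30.464) [heading=270, move]
]
FD 3: (-5.235,-30.464) -> (-5.235,-33.464) [heading=270, move]
FD 5: (-5.235,-33.464) -> (-5.235,-38.464) [heading=270, move]
PU: pen up
FD 6: (-5.235,-38.464) -> (-5.235,-44.464) [heading=270, move]
RT 150: heading 270 -> 120
Final: pos=(-5.235,-44.464), heading=120, 2 segment(s) drawn

Answer: -5.235 -44.464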